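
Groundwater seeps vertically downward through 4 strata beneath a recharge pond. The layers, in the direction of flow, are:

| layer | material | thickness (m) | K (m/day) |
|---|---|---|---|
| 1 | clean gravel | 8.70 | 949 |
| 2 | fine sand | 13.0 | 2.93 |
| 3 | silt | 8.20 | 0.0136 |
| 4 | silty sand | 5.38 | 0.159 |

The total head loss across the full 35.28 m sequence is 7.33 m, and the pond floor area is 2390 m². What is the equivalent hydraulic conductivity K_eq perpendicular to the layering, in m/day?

0.0550

Flow is perpendicular to layering, so the layers act in series and the equivalent K is the thickness-weighted harmonic mean.
Total thickness L = 8.70 + 13.0 + 8.20 + 5.38 = 35.28 m.
Σ(b_i/K_i) = 8.70/949 + 13.0/2.93 + 8.20/0.0136 + 5.38/0.159 = 641.2 d.
K_eq = L / Σ(b_i/K_i) = 35.28 / 641.2 = 0.05502 m/day.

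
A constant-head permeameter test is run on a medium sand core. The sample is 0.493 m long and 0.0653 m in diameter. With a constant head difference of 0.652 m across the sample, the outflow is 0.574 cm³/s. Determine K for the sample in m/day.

Cross-sectional area A = π·(d/2)² = π × (0.0653/2)² = 0.003349 m².
Convert discharge: 0.574 cm³/s = 5.740e-07 m³/s.
Darcy's law rearranged: K = Q·L / (A·Δh) = 5.740e-07 × 0.493 / (0.003349 × 0.652) = 0.0001296 m/s = 11.20 m/day.

11.2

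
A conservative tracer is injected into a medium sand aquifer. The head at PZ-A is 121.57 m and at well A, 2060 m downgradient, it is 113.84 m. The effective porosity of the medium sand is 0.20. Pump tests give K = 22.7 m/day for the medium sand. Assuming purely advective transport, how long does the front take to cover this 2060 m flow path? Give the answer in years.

13.2

Hydraulic gradient i = (121.57 − 113.84) / 2060 = 7.73 / 2060 = 0.003752.
Darcy flux q = K · i = 22.70 × 0.003752 = 0.08518 m/day.
Seepage velocity v = q / n_e = 0.08518 / 0.20 = 0.4259 m/day.
Travel time t = L / v = 2060 / 0.4259 = 4837 days = 13.24 years.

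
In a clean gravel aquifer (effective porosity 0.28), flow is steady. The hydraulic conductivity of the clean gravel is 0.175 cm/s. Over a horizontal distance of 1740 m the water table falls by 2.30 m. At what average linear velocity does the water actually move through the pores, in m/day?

Convert K: 0.175 cm/s × 864 = 151.2 m/day.
Hydraulic gradient i = Δh / L = 2.30 / 1740 = 0.001322.
Darcy flux q = K · i = 151.2 × 0.001322 = 0.1999 m/day.
Seepage velocity v = q / n_e = 0.1999 / 0.28 = 0.7138 m/day.

0.714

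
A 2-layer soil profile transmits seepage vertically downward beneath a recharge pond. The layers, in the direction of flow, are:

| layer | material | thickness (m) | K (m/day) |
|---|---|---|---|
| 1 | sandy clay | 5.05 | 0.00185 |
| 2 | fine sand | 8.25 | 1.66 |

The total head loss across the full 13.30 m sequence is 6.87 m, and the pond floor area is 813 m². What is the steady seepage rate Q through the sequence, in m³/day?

2.04

Flow is perpendicular to layering, so the layers act in series and the equivalent K is the thickness-weighted harmonic mean.
Total thickness L = 5.05 + 8.25 = 13.30 m.
Σ(b_i/K_i) = 5.05/0.00185 + 8.25/1.66 = 2735 d.
K_eq = L / Σ(b_i/K_i) = 13.30 / 2735 = 0.004863 m/day.
Q = K_eq · A · (Δh/L) = 0.004863 × 813 × (6.87/13.30) = 2.042 m³/day.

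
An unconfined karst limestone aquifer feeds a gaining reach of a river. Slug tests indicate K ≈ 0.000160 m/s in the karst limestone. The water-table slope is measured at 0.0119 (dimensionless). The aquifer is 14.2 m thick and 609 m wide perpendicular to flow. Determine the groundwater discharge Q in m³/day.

1420

Convert K: 0.000160 m/s × 86400 = 13.82 m/day.
Cross-sectional area A = 609 × 14.2 = 8648 m².
Hydraulic gradient i = 0.0119.
Darcy's law: Q = K · A · i = 13.82 × 8648 × 0.01190 = 1423 m³/day.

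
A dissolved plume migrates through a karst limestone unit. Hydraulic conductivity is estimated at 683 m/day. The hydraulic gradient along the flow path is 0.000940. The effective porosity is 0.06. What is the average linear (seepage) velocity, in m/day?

Hydraulic gradient i = 0.000940.
Darcy flux q = K · i = 683.0 × 0.0009400 = 0.6420 m/day.
Seepage velocity v = q / n_e = 0.6420 / 0.06 = 10.70 m/day.

10.7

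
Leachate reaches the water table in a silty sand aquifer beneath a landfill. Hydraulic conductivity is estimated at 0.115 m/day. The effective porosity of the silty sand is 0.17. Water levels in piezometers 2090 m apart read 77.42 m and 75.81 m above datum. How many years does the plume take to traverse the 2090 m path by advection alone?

11000

Hydraulic gradient i = (77.42 − 75.81) / 2090 = 1.61 / 2090 = 0.0007703.
Darcy flux q = K · i = 0.1150 × 0.0007703 = 8.859e-05 m/day.
Seepage velocity v = q / n_e = 8.859e-05 / 0.17 = 0.0005211 m/day.
Travel time t = L / v = 2090 / 0.0005211 = 4.011e+06 days = 10981 years.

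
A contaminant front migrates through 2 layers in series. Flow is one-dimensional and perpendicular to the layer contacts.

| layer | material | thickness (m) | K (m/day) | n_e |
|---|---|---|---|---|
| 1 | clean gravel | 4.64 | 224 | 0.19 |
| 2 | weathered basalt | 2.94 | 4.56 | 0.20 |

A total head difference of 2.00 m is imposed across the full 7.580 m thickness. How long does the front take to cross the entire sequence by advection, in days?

0.489

With flow normal to the layers, continuity requires the same specific discharge q through every layer.
Σ(b_i/K_i) = 4.64/224 + 2.94/4.56 = 0.6655 d.
q = Δh / Σ(b_i/K_i) = 2.00 / 0.6655 = 3.005 m/day.
In each layer the seepage velocity is v_i = q/n_i, so the layer transit time is t_i = b_i·n_i / q:
  layer 1 (clean gravel): t_1 = 4.64 × 0.19 / 3.005 = 0.2933 d
  layer 2 (weathered basalt): t_2 = 2.94 × 0.20 / 3.005 = 0.1956 d
Total t = Σ t_i = 0.4890 days.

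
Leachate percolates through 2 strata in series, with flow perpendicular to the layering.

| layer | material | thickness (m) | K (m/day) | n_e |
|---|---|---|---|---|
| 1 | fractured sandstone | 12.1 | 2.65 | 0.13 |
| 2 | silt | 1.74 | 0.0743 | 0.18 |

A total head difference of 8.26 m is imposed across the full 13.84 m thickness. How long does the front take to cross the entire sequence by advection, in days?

With flow normal to the layers, continuity requires the same specific discharge q through every layer.
Σ(b_i/K_i) = 12.1/2.65 + 1.74/0.0743 = 27.98 d.
q = Δh / Σ(b_i/K_i) = 8.26 / 27.98 = 0.2952 m/day.
In each layer the seepage velocity is v_i = q/n_i, so the layer transit time is t_i = b_i·n_i / q:
  layer 1 (fractured sandstone): t_1 = 12.1 × 0.13 / 0.2952 = 5.329 d
  layer 2 (silt): t_2 = 1.74 × 0.18 / 0.2952 = 1.061 d
Total t = Σ t_i = 6.390 days.

6.39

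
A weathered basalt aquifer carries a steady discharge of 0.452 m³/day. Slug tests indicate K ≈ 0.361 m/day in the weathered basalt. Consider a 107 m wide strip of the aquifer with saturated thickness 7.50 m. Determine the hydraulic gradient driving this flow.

Cross-sectional area A = 107 × 7.50 = 802.5 m².
From Q = K·A·i, i = Q / (K·A) = 0.452 / (0.3610 × 802.5) = 0.001560.

0.00156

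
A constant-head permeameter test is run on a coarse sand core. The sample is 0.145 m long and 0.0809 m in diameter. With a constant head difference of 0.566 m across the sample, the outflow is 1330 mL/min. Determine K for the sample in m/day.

Cross-sectional area A = π·(d/2)² = π × (0.0809/2)² = 0.005140 m².
Convert discharge: 1330 mL/min = 2.217e-05 m³/s.
Darcy's law rearranged: K = Q·L / (A·Δh) = 2.217e-05 × 0.145 / (0.005140 × 0.566) = 0.001105 m/s = 95.45 m/day.

95.5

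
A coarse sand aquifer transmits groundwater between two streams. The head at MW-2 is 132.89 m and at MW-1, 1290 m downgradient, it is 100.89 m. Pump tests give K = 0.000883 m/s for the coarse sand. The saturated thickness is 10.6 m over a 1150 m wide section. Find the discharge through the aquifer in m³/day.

23100

Convert K: 0.000883 m/s × 86400 = 76.29 m/day.
Cross-sectional area A = 1150 × 10.6 = 12190 m².
Hydraulic gradient i = (132.89 − 100.89) / 1290 = 32 / 1290 = 0.02481.
Darcy's law: Q = K · A · i = 76.29 × 12190 × 0.02481 = 23070 m³/day.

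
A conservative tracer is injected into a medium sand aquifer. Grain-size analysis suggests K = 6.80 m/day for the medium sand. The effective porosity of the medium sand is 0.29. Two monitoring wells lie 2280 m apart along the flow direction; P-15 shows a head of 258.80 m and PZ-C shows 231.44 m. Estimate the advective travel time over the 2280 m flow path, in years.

Hydraulic gradient i = (258.80 − 231.44) / 2280 = 27.36 / 2280 = 0.01200.
Darcy flux q = K · i = 6.800 × 0.01200 = 0.08160 m/day.
Seepage velocity v = q / n_e = 0.08160 / 0.29 = 0.2814 m/day.
Travel time t = L / v = 2280 / 0.2814 = 8103 days = 22.18 years.

22.2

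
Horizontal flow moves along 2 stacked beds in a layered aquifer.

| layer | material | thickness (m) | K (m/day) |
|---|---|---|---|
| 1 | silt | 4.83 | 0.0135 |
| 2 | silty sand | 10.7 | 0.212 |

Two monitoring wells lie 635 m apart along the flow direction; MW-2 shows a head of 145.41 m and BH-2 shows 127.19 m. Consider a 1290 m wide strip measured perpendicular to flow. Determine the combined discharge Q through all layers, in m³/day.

86.4

Flow is parallel to layering, so each bed carries its own Darcy discharge and the transmissivities add.
Σ(K_i·b_i) = 0.0135×4.83 + 0.212×10.7 = 2.334 m²/day.
Hydraulic gradient i = (145.41 − 127.19) / 635 = 18.22 / 635 = 0.02869.
Q = Σ(K_i·b_i) · W · i = 2.334 × 1290 × 0.02869 = 86.38 m³/day.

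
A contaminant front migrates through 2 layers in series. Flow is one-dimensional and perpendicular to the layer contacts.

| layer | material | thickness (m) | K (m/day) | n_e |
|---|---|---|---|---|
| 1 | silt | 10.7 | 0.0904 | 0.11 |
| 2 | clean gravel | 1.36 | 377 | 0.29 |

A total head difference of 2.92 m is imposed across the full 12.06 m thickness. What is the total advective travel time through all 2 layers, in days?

With flow normal to the layers, continuity requires the same specific discharge q through every layer.
Σ(b_i/K_i) = 10.7/0.0904 + 1.36/377 = 118.4 d.
q = Δh / Σ(b_i/K_i) = 2.92 / 118.4 = 0.02467 m/day.
In each layer the seepage velocity is v_i = q/n_i, so the layer transit time is t_i = b_i·n_i / q:
  layer 1 (silt): t_1 = 10.7 × 0.11 / 0.02467 = 47.71 d
  layer 2 (clean gravel): t_2 = 1.36 × 0.29 / 0.02467 = 15.99 d
Total t = Σ t_i = 63.70 days.

63.7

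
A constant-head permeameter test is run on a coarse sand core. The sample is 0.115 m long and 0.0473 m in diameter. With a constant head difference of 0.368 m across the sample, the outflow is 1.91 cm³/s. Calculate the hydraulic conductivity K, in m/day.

29.3

Cross-sectional area A = π·(d/2)² = π × (0.0473/2)² = 0.001757 m².
Convert discharge: 1.91 cm³/s = 1.910e-06 m³/s.
Darcy's law rearranged: K = Q·L / (A·Δh) = 1.910e-06 × 0.115 / (0.001757 × 0.368) = 0.0003397 m/s = 29.35 m/day.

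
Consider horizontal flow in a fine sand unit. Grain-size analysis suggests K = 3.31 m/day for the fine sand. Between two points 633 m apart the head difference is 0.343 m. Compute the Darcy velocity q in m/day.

0.00179

Hydraulic gradient i = Δh / L = 0.343 / 633 = 0.0005419.
Specific discharge q = K · i = 3.310 × 0.0005419 = 0.001794 m/day.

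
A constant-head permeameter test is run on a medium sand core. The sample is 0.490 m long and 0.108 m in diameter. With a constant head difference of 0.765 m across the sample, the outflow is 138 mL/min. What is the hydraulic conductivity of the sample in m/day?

Cross-sectional area A = π·(d/2)² = π × (0.108/2)² = 0.009161 m².
Convert discharge: 138 mL/min = 2.300e-06 m³/s.
Darcy's law rearranged: K = Q·L / (A·Δh) = 2.300e-06 × 0.490 / (0.009161 × 0.765) = 0.0001608 m/s = 13.89 m/day.

13.9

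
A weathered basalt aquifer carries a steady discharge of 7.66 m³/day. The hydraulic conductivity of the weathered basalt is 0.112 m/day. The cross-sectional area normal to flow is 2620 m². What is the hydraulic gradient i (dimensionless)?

From Q = K·A·i, i = Q / (K·A) = 7.66 / (0.1120 × 2620) = 0.02610.

0.0261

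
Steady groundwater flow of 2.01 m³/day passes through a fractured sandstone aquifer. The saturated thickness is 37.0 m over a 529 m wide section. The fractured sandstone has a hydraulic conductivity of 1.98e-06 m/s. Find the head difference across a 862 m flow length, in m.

Convert K: 1.98e-06 m/s × 86400 = 0.1711 m/day.
Cross-sectional area A = 529 × 37.0 = 19573 m².
From Q = K·A·i, i = Q / (K·A) = 2.01 / (0.1711 × 19573) = 0.0006003.
Head loss Δh = i · L = 0.0006003 × 862 = 0.5174 m.

0.517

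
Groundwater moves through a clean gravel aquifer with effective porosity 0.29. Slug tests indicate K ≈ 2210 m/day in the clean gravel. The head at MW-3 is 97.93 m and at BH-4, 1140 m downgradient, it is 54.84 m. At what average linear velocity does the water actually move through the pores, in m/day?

Hydraulic gradient i = (97.93 − 54.84) / 1140 = 43.09 / 1140 = 0.03780.
Darcy flux q = K · i = 2210 × 0.03780 = 83.53 m/day.
Seepage velocity v = q / n_e = 83.53 / 0.29 = 288.0 m/day.

288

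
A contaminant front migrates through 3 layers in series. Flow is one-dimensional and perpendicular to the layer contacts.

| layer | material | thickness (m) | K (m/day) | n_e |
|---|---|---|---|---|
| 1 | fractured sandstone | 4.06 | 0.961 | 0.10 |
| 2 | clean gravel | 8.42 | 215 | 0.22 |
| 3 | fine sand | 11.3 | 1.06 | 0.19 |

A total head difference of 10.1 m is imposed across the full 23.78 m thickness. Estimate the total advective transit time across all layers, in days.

6.51

With flow normal to the layers, continuity requires the same specific discharge q through every layer.
Σ(b_i/K_i) = 4.06/0.961 + 8.42/215 + 11.3/1.06 = 14.92 d.
q = Δh / Σ(b_i/K_i) = 10.1 / 14.92 = 0.6767 m/day.
In each layer the seepage velocity is v_i = q/n_i, so the layer transit time is t_i = b_i·n_i / q:
  layer 1 (fractured sandstone): t_1 = 4.06 × 0.10 / 0.6767 = 0.5999 d
  layer 2 (clean gravel): t_2 = 8.42 × 0.22 / 0.6767 = 2.737 d
  layer 3 (fine sand): t_3 = 11.3 × 0.19 / 0.6767 = 3.173 d
Total t = Σ t_i = 6.510 days.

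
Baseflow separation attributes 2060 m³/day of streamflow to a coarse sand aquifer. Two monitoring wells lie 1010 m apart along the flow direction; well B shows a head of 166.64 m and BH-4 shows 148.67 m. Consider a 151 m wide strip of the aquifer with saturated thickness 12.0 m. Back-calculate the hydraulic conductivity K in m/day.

63.9

Cross-sectional area A = 151 × 12.0 = 1812 m².
Hydraulic gradient i = (166.64 − 148.67) / 1010 = 17.97 / 1010 = 0.01779.
From Q = K·A·i, K = Q / (A·i) = 2060 / (1812 × 0.01779) = 63.90 m/day.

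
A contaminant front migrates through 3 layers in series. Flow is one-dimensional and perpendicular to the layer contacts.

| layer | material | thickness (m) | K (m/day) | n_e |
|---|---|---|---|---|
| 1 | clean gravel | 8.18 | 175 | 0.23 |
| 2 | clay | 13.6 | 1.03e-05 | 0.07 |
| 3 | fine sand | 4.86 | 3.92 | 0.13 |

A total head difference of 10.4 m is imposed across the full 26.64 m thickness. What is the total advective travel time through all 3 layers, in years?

1200

With flow normal to the layers, continuity requires the same specific discharge q through every layer.
Σ(b_i/K_i) = 8.18/175 + 13.6/1.03e-05 + 4.86/3.92 = 1.320e+06 d.
q = Δh / Σ(b_i/K_i) = 10.4 / 1.320e+06 = 7.876e-06 m/day.
In each layer the seepage velocity is v_i = q/n_i, so the layer transit time is t_i = b_i·n_i / q:
  layer 1 (clean gravel): t_1 = 8.18 × 0.23 / 7.876e-06 = 2.389e+05 d
  layer 2 (clay): t_2 = 13.6 × 0.07 / 7.876e-06 = 1.209e+05 d
  layer 3 (fine sand): t_3 = 4.86 × 0.13 / 7.876e-06 = 80214 d
Total t = Σ t_i = 4.399e+05 days = 1205 years.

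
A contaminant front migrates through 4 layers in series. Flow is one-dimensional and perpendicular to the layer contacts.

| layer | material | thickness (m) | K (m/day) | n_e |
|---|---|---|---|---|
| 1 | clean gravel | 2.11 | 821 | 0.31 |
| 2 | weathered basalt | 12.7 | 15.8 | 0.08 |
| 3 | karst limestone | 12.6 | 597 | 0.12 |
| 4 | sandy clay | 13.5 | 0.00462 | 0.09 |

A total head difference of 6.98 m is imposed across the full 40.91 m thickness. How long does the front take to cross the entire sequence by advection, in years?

5.04

With flow normal to the layers, continuity requires the same specific discharge q through every layer.
Σ(b_i/K_i) = 2.11/821 + 12.7/15.8 + 12.6/597 + 13.5/0.00462 = 2923 d.
q = Δh / Σ(b_i/K_i) = 6.98 / 2923 = 0.002388 m/day.
In each layer the seepage velocity is v_i = q/n_i, so the layer transit time is t_i = b_i·n_i / q:
  layer 1 (clean gravel): t_1 = 2.11 × 0.31 / 0.002388 = 273.9 d
  layer 2 (weathered basalt): t_2 = 12.7 × 0.08 / 0.002388 = 425.5 d
  layer 3 (karst limestone): t_3 = 12.6 × 0.12 / 0.002388 = 633.2 d
  layer 4 (sandy clay): t_4 = 13.5 × 0.09 / 0.002388 = 508.8 d
Total t = Σ t_i = 1841 days = 5.041 years.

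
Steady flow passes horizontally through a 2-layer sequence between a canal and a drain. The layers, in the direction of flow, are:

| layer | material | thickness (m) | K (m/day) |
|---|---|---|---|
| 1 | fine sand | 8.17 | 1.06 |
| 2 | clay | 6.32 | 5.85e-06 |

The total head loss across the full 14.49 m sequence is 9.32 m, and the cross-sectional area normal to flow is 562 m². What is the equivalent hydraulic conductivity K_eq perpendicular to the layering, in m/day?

1.34e-05

Flow is perpendicular to layering, so the layers act in series and the equivalent K is the thickness-weighted harmonic mean.
Total thickness L = 8.17 + 6.32 = 14.49 m.
Σ(b_i/K_i) = 8.17/1.06 + 6.32/5.85e-06 = 1.080e+06 d.
K_eq = L / Σ(b_i/K_i) = 14.49 / 1.080e+06 = 1.341e-05 m/day.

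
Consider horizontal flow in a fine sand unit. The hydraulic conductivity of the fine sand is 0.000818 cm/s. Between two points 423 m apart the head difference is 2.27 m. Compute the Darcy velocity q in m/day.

0.00379

Convert K: 0.000818 cm/s × 864 = 0.7068 m/day.
Hydraulic gradient i = Δh / L = 2.27 / 423 = 0.005366.
Specific discharge q = K · i = 0.7068 × 0.005366 = 0.003793 m/day.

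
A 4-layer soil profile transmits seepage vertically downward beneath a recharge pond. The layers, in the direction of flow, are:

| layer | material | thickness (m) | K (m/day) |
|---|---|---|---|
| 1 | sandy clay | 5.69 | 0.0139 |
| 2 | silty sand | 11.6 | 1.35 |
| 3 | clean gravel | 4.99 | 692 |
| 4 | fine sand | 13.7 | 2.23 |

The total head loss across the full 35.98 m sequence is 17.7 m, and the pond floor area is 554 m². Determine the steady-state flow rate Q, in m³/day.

Flow is perpendicular to layering, so the layers act in series and the equivalent K is the thickness-weighted harmonic mean.
Total thickness L = 5.69 + 11.6 + 4.99 + 13.7 = 35.98 m.
Σ(b_i/K_i) = 5.69/0.0139 + 11.6/1.35 + 4.99/692 + 13.7/2.23 = 424.1 d.
K_eq = L / Σ(b_i/K_i) = 35.98 / 424.1 = 0.08484 m/day.
Q = K_eq · A · (Δh/L) = 0.08484 × 554 × (17.7/35.98) = 23.12 m³/day.

23.1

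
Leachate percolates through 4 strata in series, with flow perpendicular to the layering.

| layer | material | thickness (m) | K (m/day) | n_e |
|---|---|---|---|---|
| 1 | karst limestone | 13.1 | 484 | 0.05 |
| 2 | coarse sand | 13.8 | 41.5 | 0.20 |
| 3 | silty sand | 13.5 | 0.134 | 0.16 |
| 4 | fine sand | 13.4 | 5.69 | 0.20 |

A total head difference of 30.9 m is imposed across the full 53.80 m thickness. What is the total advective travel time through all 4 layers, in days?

With flow normal to the layers, continuity requires the same specific discharge q through every layer.
Σ(b_i/K_i) = 13.1/484 + 13.8/41.5 + 13.5/0.134 + 13.4/5.69 = 103.5 d.
q = Δh / Σ(b_i/K_i) = 30.9 / 103.5 = 0.2987 m/day.
In each layer the seepage velocity is v_i = q/n_i, so the layer transit time is t_i = b_i·n_i / q:
  layer 1 (karst limestone): t_1 = 13.1 × 0.05 / 0.2987 = 2.193 d
  layer 2 (coarse sand): t_2 = 13.8 × 0.20 / 0.2987 = 9.241 d
  layer 3 (silty sand): t_3 = 13.5 × 0.16 / 0.2987 = 7.232 d
  layer 4 (fine sand): t_4 = 13.4 × 0.20 / 0.2987 = 8.973 d
Total t = Σ t_i = 27.64 days.

27.6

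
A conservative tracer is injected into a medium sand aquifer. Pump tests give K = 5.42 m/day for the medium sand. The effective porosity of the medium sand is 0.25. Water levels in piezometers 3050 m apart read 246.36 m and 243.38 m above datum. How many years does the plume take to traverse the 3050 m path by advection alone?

394

Hydraulic gradient i = (246.36 − 243.38) / 3050 = 2.98 / 3050 = 0.0009770.
Darcy flux q = K · i = 5.420 × 0.0009770 = 0.005296 m/day.
Seepage velocity v = q / n_e = 0.005296 / 0.25 = 0.02118 m/day.
Travel time t = L / v = 3050 / 0.02118 = 1.440e+05 days = 394.2 years.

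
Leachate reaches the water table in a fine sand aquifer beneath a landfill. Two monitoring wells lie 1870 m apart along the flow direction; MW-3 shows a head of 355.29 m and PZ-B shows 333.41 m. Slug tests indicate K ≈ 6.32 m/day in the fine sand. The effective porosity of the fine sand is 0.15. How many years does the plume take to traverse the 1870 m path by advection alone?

Hydraulic gradient i = (355.29 − 333.41) / 1870 = 21.88 / 1870 = 0.01170.
Darcy flux q = K · i = 6.320 × 0.01170 = 0.07395 m/day.
Seepage velocity v = q / n_e = 0.07395 / 0.15 = 0.4930 m/day.
Travel time t = L / v = 1870 / 0.4930 = 3793 days = 10.39 years.

10.4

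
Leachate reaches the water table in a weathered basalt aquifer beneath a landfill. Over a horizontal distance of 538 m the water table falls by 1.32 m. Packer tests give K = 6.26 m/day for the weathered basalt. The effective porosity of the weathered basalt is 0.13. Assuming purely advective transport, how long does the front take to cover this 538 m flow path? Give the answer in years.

12.5

Hydraulic gradient i = Δh / L = 1.32 / 538 = 0.002454.
Darcy flux q = K · i = 6.260 × 0.002454 = 0.01536 m/day.
Seepage velocity v = q / n_e = 0.01536 / 0.13 = 0.1181 m/day.
Travel time t = L / v = 538 / 0.1181 = 4554 days = 12.47 years.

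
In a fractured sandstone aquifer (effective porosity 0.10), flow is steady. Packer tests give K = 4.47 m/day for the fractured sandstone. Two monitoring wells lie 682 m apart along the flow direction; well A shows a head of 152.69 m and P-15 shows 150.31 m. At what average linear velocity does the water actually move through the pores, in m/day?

0.156

Hydraulic gradient i = (152.69 − 150.31) / 682 = 2.38 / 682 = 0.003490.
Darcy flux q = K · i = 4.470 × 0.003490 = 0.01560 m/day.
Seepage velocity v = q / n_e = 0.01560 / 0.10 = 0.1560 m/day.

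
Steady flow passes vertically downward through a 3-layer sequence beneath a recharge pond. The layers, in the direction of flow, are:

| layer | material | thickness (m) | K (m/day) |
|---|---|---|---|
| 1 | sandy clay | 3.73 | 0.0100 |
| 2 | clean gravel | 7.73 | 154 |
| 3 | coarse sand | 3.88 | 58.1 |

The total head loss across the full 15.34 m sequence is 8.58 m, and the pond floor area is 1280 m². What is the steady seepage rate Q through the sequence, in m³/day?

29.4

Flow is perpendicular to layering, so the layers act in series and the equivalent K is the thickness-weighted harmonic mean.
Total thickness L = 3.73 + 7.73 + 3.88 = 15.34 m.
Σ(b_i/K_i) = 3.73/0.0100 + 7.73/154 + 3.88/58.1 = 373.1 d.
K_eq = L / Σ(b_i/K_i) = 15.34 / 373.1 = 0.04111 m/day.
Q = K_eq · A · (Δh/L) = 0.04111 × 1280 × (8.58/15.34) = 29.43 m³/day.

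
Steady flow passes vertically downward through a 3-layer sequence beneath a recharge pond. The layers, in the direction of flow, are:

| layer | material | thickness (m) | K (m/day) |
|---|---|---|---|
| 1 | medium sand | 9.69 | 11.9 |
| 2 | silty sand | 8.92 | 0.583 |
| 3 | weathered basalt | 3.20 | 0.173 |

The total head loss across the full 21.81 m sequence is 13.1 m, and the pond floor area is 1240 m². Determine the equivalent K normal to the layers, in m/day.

Flow is perpendicular to layering, so the layers act in series and the equivalent K is the thickness-weighted harmonic mean.
Total thickness L = 9.69 + 8.92 + 3.20 = 21.81 m.
Σ(b_i/K_i) = 9.69/11.9 + 8.92/0.583 + 3.20/0.173 = 34.61 d.
K_eq = L / Σ(b_i/K_i) = 21.81 / 34.61 = 0.6301 m/day.

0.630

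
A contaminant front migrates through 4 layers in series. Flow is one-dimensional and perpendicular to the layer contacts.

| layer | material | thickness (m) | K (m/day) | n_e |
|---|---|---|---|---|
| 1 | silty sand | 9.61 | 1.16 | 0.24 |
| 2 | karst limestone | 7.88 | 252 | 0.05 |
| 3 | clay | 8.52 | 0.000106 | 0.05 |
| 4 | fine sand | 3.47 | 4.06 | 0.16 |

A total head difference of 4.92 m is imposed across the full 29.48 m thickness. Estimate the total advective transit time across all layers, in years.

With flow normal to the layers, continuity requires the same specific discharge q through every layer.
Σ(b_i/K_i) = 9.61/1.16 + 7.88/252 + 8.52/0.000106 + 3.47/4.06 = 80387 d.
q = Δh / Σ(b_i/K_i) = 4.92 / 80387 = 6.120e-05 m/day.
In each layer the seepage velocity is v_i = q/n_i, so the layer transit time is t_i = b_i·n_i / q:
  layer 1 (silty sand): t_1 = 9.61 × 0.24 / 6.120e-05 = 37684 d
  layer 2 (karst limestone): t_2 = 7.88 × 0.05 / 6.120e-05 = 6437 d
  layer 3 (clay): t_3 = 8.52 × 0.05 / 6.120e-05 = 6960 d
  layer 4 (fine sand): t_4 = 3.47 × 0.16 / 6.120e-05 = 9071 d
Total t = Σ t_i = 60153 days = 164.7 years.

165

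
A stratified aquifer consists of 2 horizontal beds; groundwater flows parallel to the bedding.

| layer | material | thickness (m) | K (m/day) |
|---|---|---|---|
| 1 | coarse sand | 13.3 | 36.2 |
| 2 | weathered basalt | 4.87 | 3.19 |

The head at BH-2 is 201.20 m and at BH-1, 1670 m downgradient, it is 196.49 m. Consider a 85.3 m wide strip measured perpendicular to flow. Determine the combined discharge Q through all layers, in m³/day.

120

Flow is parallel to layering, so each bed carries its own Darcy discharge and the transmissivities add.
Σ(K_i·b_i) = 36.2×13.3 + 3.19×4.87 = 497.0 m²/day.
Hydraulic gradient i = (201.20 − 196.49) / 1670 = 4.71 / 1670 = 0.002820.
Q = Σ(K_i·b_i) · W · i = 497.0 × 85.3 × 0.002820 = 119.6 m³/day.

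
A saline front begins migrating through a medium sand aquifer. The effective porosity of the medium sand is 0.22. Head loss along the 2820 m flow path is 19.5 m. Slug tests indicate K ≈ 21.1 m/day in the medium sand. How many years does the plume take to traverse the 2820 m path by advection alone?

11.6

Hydraulic gradient i = Δh / L = 19.5 / 2820 = 0.006915.
Darcy flux q = K · i = 21.10 × 0.006915 = 0.1459 m/day.
Seepage velocity v = q / n_e = 0.1459 / 0.22 = 0.6632 m/day.
Travel time t = L / v = 2820 / 0.6632 = 4252 days = 11.64 years.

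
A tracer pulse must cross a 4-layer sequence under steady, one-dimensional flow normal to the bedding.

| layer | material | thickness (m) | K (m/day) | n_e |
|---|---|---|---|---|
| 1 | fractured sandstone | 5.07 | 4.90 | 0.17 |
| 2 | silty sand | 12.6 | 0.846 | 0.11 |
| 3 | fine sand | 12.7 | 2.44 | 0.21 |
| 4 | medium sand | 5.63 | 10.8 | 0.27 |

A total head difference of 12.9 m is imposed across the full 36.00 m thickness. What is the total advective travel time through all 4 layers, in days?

With flow normal to the layers, continuity requires the same specific discharge q through every layer.
Σ(b_i/K_i) = 5.07/4.90 + 12.6/0.846 + 12.7/2.44 + 5.63/10.8 = 21.65 d.
q = Δh / Σ(b_i/K_i) = 12.9 / 21.65 = 0.5957 m/day.
In each layer the seepage velocity is v_i = q/n_i, so the layer transit time is t_i = b_i·n_i / q:
  layer 1 (fractured sandstone): t_1 = 5.07 × 0.17 / 0.5957 = 1.447 d
  layer 2 (silty sand): t_2 = 12.6 × 0.11 / 0.5957 = 2.327 d
  layer 3 (fine sand): t_3 = 12.7 × 0.21 / 0.5957 = 4.477 d
  layer 4 (medium sand): t_4 = 5.63 × 0.27 / 0.5957 = 2.552 d
Total t = Σ t_i = 10.80 days.

10.8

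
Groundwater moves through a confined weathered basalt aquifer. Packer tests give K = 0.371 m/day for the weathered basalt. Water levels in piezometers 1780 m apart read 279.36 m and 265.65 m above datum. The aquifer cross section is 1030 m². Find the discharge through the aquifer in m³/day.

2.94

Hydraulic gradient i = (279.36 − 265.65) / 1780 = 13.71 / 1780 = 0.007702.
Darcy's law: Q = K · A · i = 0.3710 × 1030 × 0.007702 = 2.943 m³/day.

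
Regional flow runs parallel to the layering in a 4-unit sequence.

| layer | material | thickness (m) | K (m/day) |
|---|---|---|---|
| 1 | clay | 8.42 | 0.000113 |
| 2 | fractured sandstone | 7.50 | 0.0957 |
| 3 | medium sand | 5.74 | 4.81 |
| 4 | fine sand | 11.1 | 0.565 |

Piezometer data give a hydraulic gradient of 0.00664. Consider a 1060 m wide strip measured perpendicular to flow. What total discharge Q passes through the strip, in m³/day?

Flow is parallel to layering, so each bed carries its own Darcy discharge and the transmissivities add.
Σ(K_i·b_i) = 0.000113×8.42 + 0.0957×7.50 + 4.81×5.74 + 0.565×11.1 = 34.60 m²/day.
Hydraulic gradient i = 0.00664.
Q = Σ(K_i·b_i) · W · i = 34.60 × 1060 × 0.006640 = 243.5 m³/day.

244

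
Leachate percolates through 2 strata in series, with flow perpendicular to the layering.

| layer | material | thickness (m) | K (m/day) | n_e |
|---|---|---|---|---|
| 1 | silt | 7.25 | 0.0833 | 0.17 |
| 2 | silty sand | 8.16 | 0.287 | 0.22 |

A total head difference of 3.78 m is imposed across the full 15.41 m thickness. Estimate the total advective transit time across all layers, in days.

92.5

With flow normal to the layers, continuity requires the same specific discharge q through every layer.
Σ(b_i/K_i) = 7.25/0.0833 + 8.16/0.287 = 115.5 d.
q = Δh / Σ(b_i/K_i) = 3.78 / 115.5 = 0.03274 m/day.
In each layer the seepage velocity is v_i = q/n_i, so the layer transit time is t_i = b_i·n_i / q:
  layer 1 (silt): t_1 = 7.25 × 0.17 / 0.03274 = 37.65 d
  layer 2 (silty sand): t_2 = 8.16 × 0.22 / 0.03274 = 54.84 d
Total t = Σ t_i = 92.49 days.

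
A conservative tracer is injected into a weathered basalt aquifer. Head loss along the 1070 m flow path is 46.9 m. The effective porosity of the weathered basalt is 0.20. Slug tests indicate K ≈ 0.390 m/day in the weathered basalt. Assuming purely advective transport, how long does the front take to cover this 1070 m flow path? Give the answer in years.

Hydraulic gradient i = Δh / L = 46.9 / 1070 = 0.04383.
Darcy flux q = K · i = 0.3900 × 0.04383 = 0.01709 m/day.
Seepage velocity v = q / n_e = 0.01709 / 0.20 = 0.08547 m/day.
Travel time t = L / v = 1070 / 0.08547 = 12519 days = 34.27 years.

34.3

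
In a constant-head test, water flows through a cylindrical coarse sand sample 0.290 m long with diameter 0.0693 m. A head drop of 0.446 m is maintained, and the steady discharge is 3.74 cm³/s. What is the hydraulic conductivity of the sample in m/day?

55.7

Cross-sectional area A = π·(d/2)² = π × (0.0693/2)² = 0.003772 m².
Convert discharge: 3.74 cm³/s = 3.740e-06 m³/s.
Darcy's law rearranged: K = Q·L / (A·Δh) = 3.740e-06 × 0.290 / (0.003772 × 0.446) = 0.0006447 m/s = 55.70 m/day.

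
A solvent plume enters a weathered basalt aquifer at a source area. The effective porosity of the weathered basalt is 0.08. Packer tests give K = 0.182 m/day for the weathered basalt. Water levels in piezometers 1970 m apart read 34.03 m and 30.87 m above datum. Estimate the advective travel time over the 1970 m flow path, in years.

Hydraulic gradient i = (34.03 − 30.87) / 1970 = 3.16 / 1970 = 0.001604.
Darcy flux q = K · i = 0.1820 × 0.001604 = 0.0002919 m/day.
Seepage velocity v = q / n_e = 0.0002919 / 0.08 = 0.003649 m/day.
Travel time t = L / v = 1970 / 0.003649 = 5.398e+05 days = 1478 years.

1480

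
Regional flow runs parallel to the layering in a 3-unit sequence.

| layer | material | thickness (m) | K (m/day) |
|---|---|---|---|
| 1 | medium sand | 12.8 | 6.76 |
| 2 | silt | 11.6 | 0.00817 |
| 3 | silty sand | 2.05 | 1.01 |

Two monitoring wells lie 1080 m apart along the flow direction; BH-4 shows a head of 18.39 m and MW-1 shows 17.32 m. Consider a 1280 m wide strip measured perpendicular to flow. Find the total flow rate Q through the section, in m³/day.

112

Flow is parallel to layering, so each bed carries its own Darcy discharge and the transmissivities add.
Σ(K_i·b_i) = 6.76×12.8 + 0.00817×11.6 + 1.01×2.05 = 88.69 m²/day.
Hydraulic gradient i = (18.39 − 17.32) / 1080 = 1.07 / 1080 = 0.0009907.
Q = Σ(K_i·b_i) · W · i = 88.69 × 1280 × 0.0009907 = 112.5 m³/day.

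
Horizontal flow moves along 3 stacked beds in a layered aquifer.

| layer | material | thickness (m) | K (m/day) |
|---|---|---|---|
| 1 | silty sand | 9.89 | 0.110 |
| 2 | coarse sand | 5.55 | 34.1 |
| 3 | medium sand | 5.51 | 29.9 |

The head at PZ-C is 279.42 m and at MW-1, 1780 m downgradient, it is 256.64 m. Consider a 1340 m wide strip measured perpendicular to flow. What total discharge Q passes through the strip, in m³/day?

Flow is parallel to layering, so each bed carries its own Darcy discharge and the transmissivities add.
Σ(K_i·b_i) = 0.110×9.89 + 34.1×5.55 + 29.9×5.51 = 355.1 m²/day.
Hydraulic gradient i = (279.42 − 256.64) / 1780 = 22.78 / 1780 = 0.01280.
Q = Σ(K_i·b_i) · W · i = 355.1 × 1340 × 0.01280 = 6089 m³/day.

6090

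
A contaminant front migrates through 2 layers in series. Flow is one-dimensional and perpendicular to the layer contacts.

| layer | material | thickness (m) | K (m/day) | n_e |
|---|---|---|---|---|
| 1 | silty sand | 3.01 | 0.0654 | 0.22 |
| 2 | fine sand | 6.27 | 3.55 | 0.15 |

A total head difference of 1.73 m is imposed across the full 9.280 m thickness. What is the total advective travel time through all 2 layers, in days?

44.3

With flow normal to the layers, continuity requires the same specific discharge q through every layer.
Σ(b_i/K_i) = 3.01/0.0654 + 6.27/3.55 = 47.79 d.
q = Δh / Σ(b_i/K_i) = 1.73 / 47.79 = 0.03620 m/day.
In each layer the seepage velocity is v_i = q/n_i, so the layer transit time is t_i = b_i·n_i / q:
  layer 1 (silty sand): t_1 = 3.01 × 0.22 / 0.03620 = 18.29 d
  layer 2 (fine sand): t_2 = 6.27 × 0.15 / 0.03620 = 25.98 d
Total t = Σ t_i = 44.27 days.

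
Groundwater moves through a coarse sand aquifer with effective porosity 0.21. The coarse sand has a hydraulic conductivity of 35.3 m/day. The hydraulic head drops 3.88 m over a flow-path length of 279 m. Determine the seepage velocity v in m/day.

Hydraulic gradient i = Δh / L = 3.88 / 279 = 0.01391.
Darcy flux q = K · i = 35.30 × 0.01391 = 0.4909 m/day.
Seepage velocity v = q / n_e = 0.4909 / 0.21 = 2.338 m/day.

2.34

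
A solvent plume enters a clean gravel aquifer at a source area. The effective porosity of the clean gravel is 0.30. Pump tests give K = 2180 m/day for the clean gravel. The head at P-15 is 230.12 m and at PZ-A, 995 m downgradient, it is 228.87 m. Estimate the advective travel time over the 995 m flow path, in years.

0.298

Hydraulic gradient i = (230.12 − 228.87) / 995 = 1.25 / 995 = 0.001256.
Darcy flux q = K · i = 2180 × 0.001256 = 2.739 m/day.
Seepage velocity v = q / n_e = 2.739 / 0.30 = 9.129 m/day.
Travel time t = L / v = 995 / 9.129 = 109.0 days = 0.2984 years.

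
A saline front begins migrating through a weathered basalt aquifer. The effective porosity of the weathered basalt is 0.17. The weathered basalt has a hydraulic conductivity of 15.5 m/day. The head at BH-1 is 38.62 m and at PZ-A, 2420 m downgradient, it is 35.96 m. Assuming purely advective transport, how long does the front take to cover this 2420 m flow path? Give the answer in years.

66.1

Hydraulic gradient i = (38.62 − 35.96) / 2420 = 2.66 / 2420 = 0.001099.
Darcy flux q = K · i = 15.50 × 0.001099 = 0.01704 m/day.
Seepage velocity v = q / n_e = 0.01704 / 0.17 = 0.1002 m/day.
Travel time t = L / v = 2420 / 0.1002 = 24147 days = 66.11 years.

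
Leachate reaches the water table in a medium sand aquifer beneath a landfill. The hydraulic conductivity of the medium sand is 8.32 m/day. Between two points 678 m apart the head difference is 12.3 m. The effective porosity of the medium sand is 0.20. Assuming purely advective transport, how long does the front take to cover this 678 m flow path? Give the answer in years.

Hydraulic gradient i = Δh / L = 12.3 / 678 = 0.01814.
Darcy flux q = K · i = 8.320 × 0.01814 = 0.1509 m/day.
Seepage velocity v = q / n_e = 0.1509 / 0.20 = 0.7547 m/day.
Travel time t = L / v = 678 / 0.7547 = 898.4 days = 2.460 years.

2.46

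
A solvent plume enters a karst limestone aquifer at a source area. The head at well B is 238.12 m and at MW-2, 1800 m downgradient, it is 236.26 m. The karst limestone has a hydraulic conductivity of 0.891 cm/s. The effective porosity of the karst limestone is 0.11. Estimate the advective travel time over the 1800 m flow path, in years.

0.681

Convert K: 0.891 cm/s × 864 = 769.8 m/day.
Hydraulic gradient i = (238.12 − 236.26) / 1800 = 1.86 / 1800 = 0.001033.
Darcy flux q = K · i = 769.8 × 0.001033 = 0.7955 m/day.
Seepage velocity v = q / n_e = 0.7955 / 0.11 = 7.232 m/day.
Travel time t = L / v = 1800 / 7.232 = 248.9 days = 0.6815 years.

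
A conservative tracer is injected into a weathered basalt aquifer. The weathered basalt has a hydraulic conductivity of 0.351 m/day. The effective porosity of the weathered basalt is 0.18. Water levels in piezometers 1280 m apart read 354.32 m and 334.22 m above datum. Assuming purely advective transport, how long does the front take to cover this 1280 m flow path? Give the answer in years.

114

Hydraulic gradient i = (354.32 − 334.22) / 1280 = 20.1 / 1280 = 0.01570.
Darcy flux q = K · i = 0.3510 × 0.01570 = 0.005512 m/day.
Seepage velocity v = q / n_e = 0.005512 / 0.18 = 0.03062 m/day.
Travel time t = L / v = 1280 / 0.03062 = 41801 days = 114.4 years.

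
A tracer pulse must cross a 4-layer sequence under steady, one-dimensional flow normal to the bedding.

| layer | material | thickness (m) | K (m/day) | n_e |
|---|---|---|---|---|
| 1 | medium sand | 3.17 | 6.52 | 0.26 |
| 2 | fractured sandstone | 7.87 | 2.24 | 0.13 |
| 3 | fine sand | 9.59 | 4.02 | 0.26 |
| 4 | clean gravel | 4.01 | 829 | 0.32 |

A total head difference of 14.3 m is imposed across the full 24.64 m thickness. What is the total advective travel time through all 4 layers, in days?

With flow normal to the layers, continuity requires the same specific discharge q through every layer.
Σ(b_i/K_i) = 3.17/6.52 + 7.87/2.24 + 9.59/4.02 + 4.01/829 = 6.390 d.
q = Δh / Σ(b_i/K_i) = 14.3 / 6.390 = 2.238 m/day.
In each layer the seepage velocity is v_i = q/n_i, so the layer transit time is t_i = b_i·n_i / q:
  layer 1 (medium sand): t_1 = 3.17 × 0.26 / 2.238 = 0.3683 d
  layer 2 (fractured sandstone): t_2 = 7.87 × 0.13 / 2.238 = 0.4572 d
  layer 3 (fine sand): t_3 = 9.59 × 0.26 / 2.238 = 1.114 d
  layer 4 (clean gravel): t_4 = 4.01 × 0.32 / 2.238 = 0.5734 d
Total t = Σ t_i = 2.513 days.

2.51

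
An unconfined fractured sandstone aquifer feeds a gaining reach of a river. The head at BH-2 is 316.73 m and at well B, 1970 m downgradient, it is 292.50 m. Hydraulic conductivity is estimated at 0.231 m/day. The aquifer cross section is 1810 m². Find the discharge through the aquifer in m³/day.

Hydraulic gradient i = (316.73 − 292.50) / 1970 = 24.23 / 1970 = 0.01230.
Darcy's law: Q = K · A · i = 0.2310 × 1810 × 0.01230 = 5.143 m³/day.

5.14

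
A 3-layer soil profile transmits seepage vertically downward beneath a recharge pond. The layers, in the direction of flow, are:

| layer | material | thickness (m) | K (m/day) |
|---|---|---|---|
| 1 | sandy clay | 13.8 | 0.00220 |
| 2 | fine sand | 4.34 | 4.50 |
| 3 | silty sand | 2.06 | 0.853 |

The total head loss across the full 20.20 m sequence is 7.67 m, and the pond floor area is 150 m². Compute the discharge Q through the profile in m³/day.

Flow is perpendicular to layering, so the layers act in series and the equivalent K is the thickness-weighted harmonic mean.
Total thickness L = 13.8 + 4.34 + 2.06 = 20.20 m.
Σ(b_i/K_i) = 13.8/0.00220 + 4.34/4.50 + 2.06/0.853 = 6276 d.
K_eq = L / Σ(b_i/K_i) = 20.20 / 6276 = 0.003219 m/day.
Q = K_eq · A · (Δh/L) = 0.003219 × 150 × (7.67/20.20) = 0.1833 m³/day.

0.183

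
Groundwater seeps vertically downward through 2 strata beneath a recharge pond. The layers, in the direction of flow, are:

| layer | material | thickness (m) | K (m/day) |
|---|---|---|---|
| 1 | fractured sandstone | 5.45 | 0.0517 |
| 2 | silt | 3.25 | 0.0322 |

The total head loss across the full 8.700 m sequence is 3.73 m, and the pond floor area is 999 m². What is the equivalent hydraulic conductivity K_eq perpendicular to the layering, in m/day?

Flow is perpendicular to layering, so the layers act in series and the equivalent K is the thickness-weighted harmonic mean.
Total thickness L = 5.45 + 3.25 = 8.700 m.
Σ(b_i/K_i) = 5.45/0.0517 + 3.25/0.0322 = 206.3 d.
K_eq = L / Σ(b_i/K_i) = 8.700 / 206.3 = 0.04216 m/day.

0.0422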